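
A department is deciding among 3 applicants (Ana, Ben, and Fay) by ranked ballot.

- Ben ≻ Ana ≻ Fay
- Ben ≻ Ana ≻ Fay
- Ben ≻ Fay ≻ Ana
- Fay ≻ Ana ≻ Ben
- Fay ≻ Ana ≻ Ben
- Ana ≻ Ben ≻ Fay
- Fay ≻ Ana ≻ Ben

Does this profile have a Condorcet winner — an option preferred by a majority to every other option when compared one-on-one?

Head-to-head results (7 voters total):
Ana vs Ben: Ana wins 4–3.
Ana vs Fay: Fay wins 4–3.
Ben vs Fay: Ben wins 4–3.
No candidate beats all others: Ana beats Ben beats Fay beats Ana, a majority cycle.

No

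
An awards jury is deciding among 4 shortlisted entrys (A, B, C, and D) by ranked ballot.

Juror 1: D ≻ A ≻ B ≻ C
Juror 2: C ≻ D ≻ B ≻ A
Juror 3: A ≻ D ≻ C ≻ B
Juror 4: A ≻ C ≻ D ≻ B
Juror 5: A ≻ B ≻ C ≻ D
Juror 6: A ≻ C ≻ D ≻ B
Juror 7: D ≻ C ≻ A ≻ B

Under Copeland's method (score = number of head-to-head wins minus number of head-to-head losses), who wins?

A

Pairwise results:
  A vs B: A wins 6–1.
  A vs C: A wins 5–2.
  A vs D: A wins 4–3.
  B vs C: C wins 5–2.
  B vs D: D wins 6–1.
  C vs D: C wins 4–3.
Copeland scores (wins − losses):
  A: 3 − 0 = 3
  B: 0 − 3 = -3
  C: 2 − 1 = 1
  D: 1 − 2 = -1
A has the best Copeland score.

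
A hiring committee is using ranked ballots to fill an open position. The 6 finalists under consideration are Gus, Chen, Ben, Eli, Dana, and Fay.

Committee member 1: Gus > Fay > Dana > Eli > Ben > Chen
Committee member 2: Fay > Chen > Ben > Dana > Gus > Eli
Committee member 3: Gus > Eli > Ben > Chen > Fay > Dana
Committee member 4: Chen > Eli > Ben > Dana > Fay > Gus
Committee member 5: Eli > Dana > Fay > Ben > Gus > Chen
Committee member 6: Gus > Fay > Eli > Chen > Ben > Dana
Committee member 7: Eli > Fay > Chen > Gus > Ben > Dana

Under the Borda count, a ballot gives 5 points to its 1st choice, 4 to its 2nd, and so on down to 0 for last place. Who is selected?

Eli

Borda scores:
  Gus: 5 + 1 + 5 + 0 + 1 + 5 + 2 = 19
  Chen: 0 + 4 + 2 + 5 + 0 + 2 + 3 = 16
  Ben: 1 + 3 + 3 + 3 + 2 + 1 + 1 = 14
  Eli: 2 + 0 + 4 + 4 + 5 + 3 + 5 = 23
  Dana: 3 + 2 + 0 + 2 + 4 + 0 + 0 = 11
  Fay: 4 + 5 + 1 + 1 + 3 + 4 + 4 = 22
Eli has the highest total.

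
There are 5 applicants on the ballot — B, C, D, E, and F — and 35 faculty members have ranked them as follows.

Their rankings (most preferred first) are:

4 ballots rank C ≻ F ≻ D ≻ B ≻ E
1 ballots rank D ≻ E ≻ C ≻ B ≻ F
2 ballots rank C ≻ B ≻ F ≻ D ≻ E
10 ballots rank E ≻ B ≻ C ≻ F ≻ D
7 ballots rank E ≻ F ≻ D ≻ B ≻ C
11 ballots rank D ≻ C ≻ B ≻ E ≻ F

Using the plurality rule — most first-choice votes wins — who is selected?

First-place vote totals:
  B: 0
  C: 6
  D: 12
  E: 17
  F: 0
E has the most first-place votes.

E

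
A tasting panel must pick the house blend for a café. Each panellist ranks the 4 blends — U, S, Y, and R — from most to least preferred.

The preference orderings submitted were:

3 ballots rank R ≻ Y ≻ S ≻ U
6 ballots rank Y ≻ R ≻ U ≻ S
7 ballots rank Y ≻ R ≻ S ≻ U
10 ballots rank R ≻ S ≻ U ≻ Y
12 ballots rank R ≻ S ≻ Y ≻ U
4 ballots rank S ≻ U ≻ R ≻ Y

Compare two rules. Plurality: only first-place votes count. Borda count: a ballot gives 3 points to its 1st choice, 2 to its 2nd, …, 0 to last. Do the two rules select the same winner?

Yes

Plurality first-place counts: U 0, S 4, Y 13, R 25 → R.
Borda totals: U 24, S 66, Y 57, R 105 → R.
The two rules agree on R.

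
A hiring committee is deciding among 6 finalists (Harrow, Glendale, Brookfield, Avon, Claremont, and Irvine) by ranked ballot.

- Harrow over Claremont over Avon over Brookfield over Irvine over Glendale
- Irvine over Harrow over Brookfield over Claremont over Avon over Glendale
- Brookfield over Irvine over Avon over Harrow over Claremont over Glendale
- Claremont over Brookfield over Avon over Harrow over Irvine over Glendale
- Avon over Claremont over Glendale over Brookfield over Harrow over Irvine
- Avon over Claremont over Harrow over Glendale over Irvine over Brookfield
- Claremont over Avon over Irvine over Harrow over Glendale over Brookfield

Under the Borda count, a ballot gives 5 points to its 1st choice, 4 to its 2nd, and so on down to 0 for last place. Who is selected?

Borda scores:
  Harrow: 5 + 4 + 2 + 2 + 1 + 3 + 2 = 19
  Glendale: 0 + 0 + 0 + 0 + 3 + 2 + 1 = 6
  Brookfield: 2 + 3 + 5 + 4 + 2 + 0 + 0 = 16
  Avon: 3 + 1 + 3 + 3 + 5 + 5 + 4 = 24
  Claremont: 4 + 2 + 1 + 5 + 4 + 4 + 5 = 25
  Irvine: 1 + 5 + 4 + 1 + 0 + 1 + 3 = 15
Claremont has the highest total.

Claremont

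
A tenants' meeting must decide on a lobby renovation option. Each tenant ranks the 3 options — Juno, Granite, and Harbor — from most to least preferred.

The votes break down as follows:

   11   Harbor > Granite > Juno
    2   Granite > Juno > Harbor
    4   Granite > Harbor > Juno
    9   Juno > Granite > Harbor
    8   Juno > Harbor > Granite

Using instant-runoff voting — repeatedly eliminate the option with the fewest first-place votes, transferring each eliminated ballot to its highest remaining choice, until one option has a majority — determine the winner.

Juno

Round 1: Juno 17, Harbor 11, Granite 6. Granite has the fewest and is eliminated.
Round 2: Juno 19, Harbor 15. Juno has a majority.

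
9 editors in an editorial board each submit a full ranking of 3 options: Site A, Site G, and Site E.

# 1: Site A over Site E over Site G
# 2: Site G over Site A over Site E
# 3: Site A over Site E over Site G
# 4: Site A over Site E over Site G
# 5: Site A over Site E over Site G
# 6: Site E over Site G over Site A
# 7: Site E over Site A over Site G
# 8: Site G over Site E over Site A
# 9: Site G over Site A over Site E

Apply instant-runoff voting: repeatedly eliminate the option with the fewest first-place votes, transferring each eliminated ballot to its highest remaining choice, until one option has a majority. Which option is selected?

Site A

Round 1: Site A 4, Site G 3, Site E 2. Site E has the fewest and is eliminated.
Round 2: Site A 5, Site G 4. Site A has a majority.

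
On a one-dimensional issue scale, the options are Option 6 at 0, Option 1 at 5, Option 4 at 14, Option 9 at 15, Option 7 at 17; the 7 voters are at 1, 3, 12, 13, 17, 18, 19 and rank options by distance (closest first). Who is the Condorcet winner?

Option 4

With single-peaked preferences on a line, the Condorcet winner is the candidate closest to the median voter.
The median voter (position 13) is closest to Option 4 at 14.
Check: Option 4 vs Option 7 — voters closer to Option 4: 4 of 7.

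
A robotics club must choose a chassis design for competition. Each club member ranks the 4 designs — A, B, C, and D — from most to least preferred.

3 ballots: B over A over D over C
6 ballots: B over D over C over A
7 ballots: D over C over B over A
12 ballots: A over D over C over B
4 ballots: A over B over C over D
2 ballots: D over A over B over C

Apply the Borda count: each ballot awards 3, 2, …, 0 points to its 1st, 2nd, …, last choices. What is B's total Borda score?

Borda scores:
  A: 3·2 + 6·0 + 7·0 + 12·3 + 4·3 + 2·2 = 58
  B: 3·3 + 6·3 + 7·1 + 12·0 + 4·2 + 2·1 = 44
  C: 3·0 + 6·1 + 7·2 + 12·1 + 4·1 + 2·0 = 36
  D: 3·1 + 6·2 + 7·3 + 12·2 + 4·0 + 2·3 = 66

44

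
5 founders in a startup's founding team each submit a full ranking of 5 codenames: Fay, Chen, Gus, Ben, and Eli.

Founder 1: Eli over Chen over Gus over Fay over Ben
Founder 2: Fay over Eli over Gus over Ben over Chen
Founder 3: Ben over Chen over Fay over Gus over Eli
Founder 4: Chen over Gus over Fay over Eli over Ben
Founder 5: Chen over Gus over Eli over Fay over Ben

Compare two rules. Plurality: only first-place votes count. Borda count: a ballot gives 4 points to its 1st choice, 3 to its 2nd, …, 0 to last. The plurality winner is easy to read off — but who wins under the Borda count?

Chen

Plurality first-place counts: Fay 1, Chen 2, Gus 0, Ben 1, Eli 1 → Chen.
Borda totals: Fay 10, Chen 14, Gus 11, Ben 5, Eli 10 → Chen.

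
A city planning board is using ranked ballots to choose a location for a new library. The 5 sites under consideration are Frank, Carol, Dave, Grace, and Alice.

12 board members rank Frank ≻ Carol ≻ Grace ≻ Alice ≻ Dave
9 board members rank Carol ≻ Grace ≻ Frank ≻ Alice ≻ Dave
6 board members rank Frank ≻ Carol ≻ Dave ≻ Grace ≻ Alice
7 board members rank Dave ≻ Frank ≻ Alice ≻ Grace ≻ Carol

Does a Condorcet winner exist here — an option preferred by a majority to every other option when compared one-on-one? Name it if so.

Head-to-head results (34 voters total):
Frank vs Carol: Frank wins 25–9.
Frank vs Dave: Frank wins 27–7.
Frank vs Grace: Frank wins 25–9.
Frank vs Alice: Frank wins 34–0.
Carol vs Dave: Carol wins 27–7.
Carol vs Grace: Carol wins 27–7.
Carol vs Alice: Carol wins 27–7.
Dave vs Grace: Grace wins 21–13.
Dave vs Alice: Alice wins 21–13.
Grace vs Alice: Grace wins 27–7.
Frank beats each rival — Carol (25–9), Dave (27–7), Grace (25–9), Alice (34–0) — so Frank is the Condorcet winner.

Frank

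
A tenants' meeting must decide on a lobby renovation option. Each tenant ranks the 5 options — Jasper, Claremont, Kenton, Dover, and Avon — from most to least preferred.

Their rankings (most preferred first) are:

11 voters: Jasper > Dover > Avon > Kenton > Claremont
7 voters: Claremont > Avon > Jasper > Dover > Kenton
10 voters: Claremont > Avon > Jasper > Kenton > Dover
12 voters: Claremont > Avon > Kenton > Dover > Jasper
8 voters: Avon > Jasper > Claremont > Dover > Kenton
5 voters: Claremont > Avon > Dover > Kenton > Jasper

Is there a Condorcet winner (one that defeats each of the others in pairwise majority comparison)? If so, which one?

Head-to-head results (53 voters total):
Jasper vs Claremont: Claremont wins 34–19.
Jasper vs Kenton: Jasper wins 36–17.
Jasper vs Dover: Jasper wins 36–17.
Jasper vs Avon: Avon wins 42–11.
Claremont vs Kenton: Claremont wins 42–11.
Claremont vs Dover: Claremont wins 42–11.
Claremont vs Avon: Claremont wins 34–19.
Kenton vs Dover: Dover wins 31–22.
Kenton vs Avon: Avon wins 53–0.
Dover vs Avon: Avon wins 42–11.
Claremont beats each rival — Jasper (34–19), Kenton (42–11), Dover (42–11), Avon (34–19) — so Claremont is the Condorcet winner.

Claremont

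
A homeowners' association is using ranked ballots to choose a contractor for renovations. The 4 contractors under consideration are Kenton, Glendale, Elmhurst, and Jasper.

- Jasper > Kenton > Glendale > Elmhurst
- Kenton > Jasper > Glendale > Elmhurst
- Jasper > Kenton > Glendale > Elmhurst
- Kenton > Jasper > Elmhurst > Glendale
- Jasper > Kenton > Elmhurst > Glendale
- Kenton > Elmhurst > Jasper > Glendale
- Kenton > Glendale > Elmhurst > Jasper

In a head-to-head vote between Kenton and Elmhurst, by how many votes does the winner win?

7

Ballots ranking Kenton above Elmhurst: 7.
Ballots ranking Elmhurst above Kenton: 0.
Kenton wins 7–0, a margin of 7.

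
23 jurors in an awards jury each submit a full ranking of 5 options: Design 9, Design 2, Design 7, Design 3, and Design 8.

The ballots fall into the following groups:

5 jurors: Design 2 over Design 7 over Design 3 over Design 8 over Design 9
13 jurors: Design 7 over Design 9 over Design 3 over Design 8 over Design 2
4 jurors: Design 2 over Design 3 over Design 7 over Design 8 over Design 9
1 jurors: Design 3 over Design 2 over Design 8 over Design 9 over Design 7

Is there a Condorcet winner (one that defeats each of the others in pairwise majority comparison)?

Head-to-head results (23 voters total):
Design 9 vs Design 2: Design 9 wins 13–10.
Design 9 vs Design 7: Design 7 wins 22–1.
Design 9 vs Design 3: Design 9 wins 13–10.
Design 9 vs Design 8: Design 9 wins 13–10.
Design 2 vs Design 7: Design 7 wins 13–10.
Design 2 vs Design 3: Design 3 wins 14–9.
Design 2 vs Design 8: Design 8 wins 13–10.
Design 7 vs Design 3: Design 7 wins 18–5.
Design 7 vs Design 8: Design 7 wins 22–1.
Design 3 vs Design 8: Design 3 wins 23–0.
Design 7 beats each rival — Design 9 (22–1), Design 2 (13–10), Design 3 (18–5), Design 8 (22–1) — so Design 7 is the Condorcet winner.

Yes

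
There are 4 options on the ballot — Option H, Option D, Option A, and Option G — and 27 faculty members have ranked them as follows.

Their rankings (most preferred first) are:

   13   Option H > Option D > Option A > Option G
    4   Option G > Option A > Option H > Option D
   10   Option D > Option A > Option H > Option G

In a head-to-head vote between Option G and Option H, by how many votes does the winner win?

19

Ballots ranking Option G above Option H: 4.
Ballots ranking Option H above Option G: 13+10 = 23.
Option H wins 23–4, a margin of 19.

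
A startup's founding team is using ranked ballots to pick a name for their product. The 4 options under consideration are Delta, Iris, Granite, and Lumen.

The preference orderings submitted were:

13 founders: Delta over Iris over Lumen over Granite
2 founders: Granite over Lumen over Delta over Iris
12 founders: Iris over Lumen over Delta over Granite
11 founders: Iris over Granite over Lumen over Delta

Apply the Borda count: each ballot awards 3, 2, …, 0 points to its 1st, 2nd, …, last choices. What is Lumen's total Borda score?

52

Borda scores:
  Delta: 13·3 + 2·1 + 12·1 + 11·0 = 53
  Iris: 13·2 + 2·0 + 12·3 + 11·3 = 95
  Granite: 13·0 + 2·3 + 12·0 + 11·2 = 28
  Lumen: 13·1 + 2·2 + 12·2 + 11·1 = 52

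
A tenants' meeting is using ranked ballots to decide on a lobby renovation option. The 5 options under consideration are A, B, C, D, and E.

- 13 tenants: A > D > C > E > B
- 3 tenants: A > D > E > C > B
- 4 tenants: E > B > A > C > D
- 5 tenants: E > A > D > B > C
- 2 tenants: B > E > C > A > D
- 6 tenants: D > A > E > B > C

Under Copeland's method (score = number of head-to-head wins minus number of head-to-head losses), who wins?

Pairwise results:
  A vs B: A wins 27–6.
  A vs C: A wins 31–2.
  A vs D: A wins 27–6.
  A vs E: A wins 22–11.
  B vs C: B wins 17–16.
  B vs D: D wins 27–6.
  B vs E: E wins 31–2.
  C vs D: D wins 27–6.
  C vs E: E wins 20–13.
  D vs E: D wins 22–11.
Copeland scores (wins − losses):
  A: 4 − 0 = 4
  B: 1 − 3 = -2
  C: 0 − 4 = -4
  D: 3 − 1 = 2
  E: 2 − 2 = 0
A has the best Copeland score.

A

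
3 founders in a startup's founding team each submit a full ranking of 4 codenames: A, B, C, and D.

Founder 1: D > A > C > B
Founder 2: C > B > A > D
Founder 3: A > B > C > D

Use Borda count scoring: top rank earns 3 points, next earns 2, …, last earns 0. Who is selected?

Borda scores:
  A: 2 + 1 + 3 = 6
  B: 0 + 2 + 2 = 4
  C: 1 + 3 + 1 = 5
  D: 3 + 0 + 0 = 3
A has the highest total.

A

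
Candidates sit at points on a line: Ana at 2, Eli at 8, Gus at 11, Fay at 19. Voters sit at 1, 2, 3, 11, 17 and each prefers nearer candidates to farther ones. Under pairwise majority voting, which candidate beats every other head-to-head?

With single-peaked preferences on a line, the Condorcet winner is the candidate closest to the median voter.
The median voter (position 3) is closest to Ana at 2.
Check: Ana vs Fay — voters closer to Ana: 3 of 5.

Ana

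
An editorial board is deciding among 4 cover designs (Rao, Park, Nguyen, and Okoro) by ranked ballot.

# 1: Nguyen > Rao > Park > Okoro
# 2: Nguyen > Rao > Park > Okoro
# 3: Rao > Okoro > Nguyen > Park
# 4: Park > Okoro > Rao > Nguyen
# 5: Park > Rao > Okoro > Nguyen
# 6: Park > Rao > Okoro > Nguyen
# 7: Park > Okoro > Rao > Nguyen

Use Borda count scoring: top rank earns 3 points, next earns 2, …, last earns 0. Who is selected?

Park

Borda scores:
  Rao: 2 + 2 + 3 + 1 + 2 + 2 + 1 = 13
  Park: 1 + 1 + 0 + 3 + 3 + 3 + 3 = 14
  Nguyen: 3 + 3 + 1 + 0 + 0 + 0 + 0 = 7
  Okoro: 0 + 0 + 2 + 2 + 1 + 1 + 2 = 8
Park has the highest total.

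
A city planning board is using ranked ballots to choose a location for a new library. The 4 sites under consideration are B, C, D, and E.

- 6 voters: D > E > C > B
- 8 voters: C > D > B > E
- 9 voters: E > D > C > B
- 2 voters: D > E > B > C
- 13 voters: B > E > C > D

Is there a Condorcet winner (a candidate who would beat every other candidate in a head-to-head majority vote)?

No

Head-to-head results (38 voters total):
B vs C: C wins 23–15.
B vs D: D wins 25–13.
B vs E: B wins 21–17.
C vs D: C wins 21–17.
C vs E: E wins 30–8.
D vs E: E wins 22–16.
No candidate beats all others: B beats E beats C beats B, a majority cycle.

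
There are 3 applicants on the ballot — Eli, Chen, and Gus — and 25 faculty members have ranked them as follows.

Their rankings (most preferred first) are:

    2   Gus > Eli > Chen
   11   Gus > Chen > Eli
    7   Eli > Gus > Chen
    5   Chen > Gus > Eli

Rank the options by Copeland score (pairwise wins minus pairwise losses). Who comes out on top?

Pairwise results:
  Eli vs Chen: Chen wins 16–9.
  Eli vs Gus: Gus wins 18–7.
  Chen vs Gus: Gus wins 20–5.
Copeland scores (wins − losses):
  Eli: 0 − 2 = -2
  Chen: 1 − 1 = 0
  Gus: 2 − 0 = 2
Gus has the best Copeland score.

Gus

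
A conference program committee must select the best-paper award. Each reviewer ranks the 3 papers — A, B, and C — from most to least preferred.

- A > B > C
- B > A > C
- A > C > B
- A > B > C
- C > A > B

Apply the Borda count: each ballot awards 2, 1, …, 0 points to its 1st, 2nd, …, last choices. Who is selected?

A

Borda scores:
  A: 2 + 1 + 2 + 2 + 1 = 8
  B: 1 + 2 + 0 + 1 + 0 = 4
  C: 0 + 0 + 1 + 0 + 2 = 3
A has the highest total.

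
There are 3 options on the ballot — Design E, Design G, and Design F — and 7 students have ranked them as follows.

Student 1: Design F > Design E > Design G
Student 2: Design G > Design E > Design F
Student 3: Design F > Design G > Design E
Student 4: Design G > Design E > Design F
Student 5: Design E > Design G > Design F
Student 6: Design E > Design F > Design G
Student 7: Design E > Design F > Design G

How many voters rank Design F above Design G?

4

Ballots ranking Design F above Design G: 4.
Ballots ranking Design G above Design F: 3.
So 4 of 7 voters prefer Design F to Design G.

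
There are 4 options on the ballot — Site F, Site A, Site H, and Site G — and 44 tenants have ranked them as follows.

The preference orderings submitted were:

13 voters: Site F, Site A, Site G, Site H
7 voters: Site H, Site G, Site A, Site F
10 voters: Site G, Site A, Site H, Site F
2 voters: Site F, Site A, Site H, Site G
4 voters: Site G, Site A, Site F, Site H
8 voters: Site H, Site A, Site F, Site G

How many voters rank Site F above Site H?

19

Ballots ranking Site F above Site H: 13+2+4 = 19.
Ballots ranking Site H above Site F: 7+10+8 = 25.
So 19 of 44 voters prefer Site F to Site H.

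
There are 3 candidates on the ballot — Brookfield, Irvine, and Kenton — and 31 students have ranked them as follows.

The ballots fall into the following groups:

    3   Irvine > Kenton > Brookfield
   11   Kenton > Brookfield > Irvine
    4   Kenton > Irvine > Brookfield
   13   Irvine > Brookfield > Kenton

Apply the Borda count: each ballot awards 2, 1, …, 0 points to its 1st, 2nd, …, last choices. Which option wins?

Borda scores:
  Brookfield: 3·0 + 11·1 + 4·0 + 13·1 = 24
  Irvine: 3·2 + 11·0 + 4·1 + 13·2 = 36
  Kenton: 3·1 + 11·2 + 4·2 + 13·0 = 33
Irvine has the highest total.

Irvine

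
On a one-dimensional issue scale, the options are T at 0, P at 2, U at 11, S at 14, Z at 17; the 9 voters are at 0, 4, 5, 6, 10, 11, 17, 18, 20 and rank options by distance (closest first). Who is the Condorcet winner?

With single-peaked preferences on a line, the Condorcet winner is the candidate closest to the median voter.
The median voter (position 10) is closest to U at 11.
Check: U vs P — voters closer to U: 5 of 9.

U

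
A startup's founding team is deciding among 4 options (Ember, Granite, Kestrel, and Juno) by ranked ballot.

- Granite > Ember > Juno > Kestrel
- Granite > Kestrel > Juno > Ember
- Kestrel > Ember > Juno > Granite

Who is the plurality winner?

Granite

First-place vote totals:
  Ember: 0
  Granite: 2
  Kestrel: 1
  Juno: 0
Granite has the most first-place votes.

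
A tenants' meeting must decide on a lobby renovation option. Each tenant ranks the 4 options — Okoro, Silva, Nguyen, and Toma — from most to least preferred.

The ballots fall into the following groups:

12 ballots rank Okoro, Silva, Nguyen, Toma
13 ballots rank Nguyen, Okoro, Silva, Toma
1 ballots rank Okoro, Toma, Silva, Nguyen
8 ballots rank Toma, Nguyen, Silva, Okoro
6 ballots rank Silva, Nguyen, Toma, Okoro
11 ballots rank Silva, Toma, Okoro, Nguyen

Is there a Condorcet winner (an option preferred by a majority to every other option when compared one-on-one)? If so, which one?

Head-to-head results (51 voters total):
Okoro vs Silva: Okoro wins 26–25.
Okoro vs Nguyen: Nguyen wins 27–24.
Okoro vs Toma: Okoro wins 26–25.
Silva vs Nguyen: Silva wins 30–21.
Silva vs Toma: Silva wins 42–9.
Nguyen vs Toma: Nguyen wins 31–20.
No candidate beats all others: Okoro beats Silva beats Nguyen beats Okoro, a majority cycle.

There is no Condorcet winner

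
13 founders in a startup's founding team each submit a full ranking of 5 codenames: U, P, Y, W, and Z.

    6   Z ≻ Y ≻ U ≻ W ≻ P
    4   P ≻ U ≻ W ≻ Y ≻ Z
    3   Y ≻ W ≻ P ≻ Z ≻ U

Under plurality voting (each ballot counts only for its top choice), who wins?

First-place vote totals:
  U: 0
  P: 4
  Y: 3
  W: 0
  Z: 6
Z has the most first-place votes.

Z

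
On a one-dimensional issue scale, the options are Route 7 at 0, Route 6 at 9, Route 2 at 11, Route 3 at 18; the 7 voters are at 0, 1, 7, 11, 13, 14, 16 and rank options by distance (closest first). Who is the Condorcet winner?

Route 2

With single-peaked preferences on a line, the Condorcet winner is the candidate closest to the median voter.
The median voter (position 11) is closest to Route 2 at 11.
Check: Route 2 vs Route 3 — voters closer to Route 2: 6 of 7.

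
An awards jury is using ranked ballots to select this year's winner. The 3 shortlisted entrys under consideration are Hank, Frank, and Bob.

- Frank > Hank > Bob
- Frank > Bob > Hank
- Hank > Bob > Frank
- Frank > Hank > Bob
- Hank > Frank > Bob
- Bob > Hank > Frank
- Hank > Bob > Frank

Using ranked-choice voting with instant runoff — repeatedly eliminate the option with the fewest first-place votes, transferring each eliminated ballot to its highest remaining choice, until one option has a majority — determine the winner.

Hank

Round 1: Hank 3, Frank 3, Bob 1. Bob has the fewest and is eliminated.
Round 2: Hank 4, Frank 3. Hank has a majority.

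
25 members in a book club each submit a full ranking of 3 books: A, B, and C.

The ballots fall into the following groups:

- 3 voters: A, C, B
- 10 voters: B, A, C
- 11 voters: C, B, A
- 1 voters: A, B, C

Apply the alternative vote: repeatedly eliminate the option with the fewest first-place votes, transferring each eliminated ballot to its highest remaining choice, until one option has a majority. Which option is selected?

Round 1: C 11, B 10, A 4. A has the fewest and is eliminated.
Round 2: C 14, B 11. C has a majority.

C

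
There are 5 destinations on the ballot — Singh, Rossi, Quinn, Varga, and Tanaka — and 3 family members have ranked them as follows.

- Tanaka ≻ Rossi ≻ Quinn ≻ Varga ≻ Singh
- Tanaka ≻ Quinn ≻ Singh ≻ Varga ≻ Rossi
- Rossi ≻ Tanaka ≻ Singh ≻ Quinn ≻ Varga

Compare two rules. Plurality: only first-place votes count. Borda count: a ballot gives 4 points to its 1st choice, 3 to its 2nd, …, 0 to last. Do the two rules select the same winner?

Yes

Plurality first-place counts: Singh 0, Rossi 1, Quinn 0, Varga 0, Tanaka 2 → Tanaka.
Borda totals: Singh 4, Rossi 7, Quinn 6, Varga 2, Tanaka 11 → Tanaka.
The two rules agree on Tanaka.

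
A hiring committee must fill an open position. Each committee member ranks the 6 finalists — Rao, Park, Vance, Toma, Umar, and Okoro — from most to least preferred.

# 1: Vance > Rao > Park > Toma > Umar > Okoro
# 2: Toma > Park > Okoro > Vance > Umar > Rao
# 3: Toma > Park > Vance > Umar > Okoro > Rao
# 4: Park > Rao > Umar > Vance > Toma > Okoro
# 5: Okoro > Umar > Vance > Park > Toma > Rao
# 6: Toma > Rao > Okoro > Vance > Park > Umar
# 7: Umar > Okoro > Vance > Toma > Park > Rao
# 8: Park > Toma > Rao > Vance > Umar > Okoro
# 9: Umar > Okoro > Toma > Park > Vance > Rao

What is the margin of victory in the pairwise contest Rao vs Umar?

1

Ballots ranking Rao above Umar: 4.
Ballots ranking Umar above Rao: 5.
Umar wins 5–4, a margin of 1.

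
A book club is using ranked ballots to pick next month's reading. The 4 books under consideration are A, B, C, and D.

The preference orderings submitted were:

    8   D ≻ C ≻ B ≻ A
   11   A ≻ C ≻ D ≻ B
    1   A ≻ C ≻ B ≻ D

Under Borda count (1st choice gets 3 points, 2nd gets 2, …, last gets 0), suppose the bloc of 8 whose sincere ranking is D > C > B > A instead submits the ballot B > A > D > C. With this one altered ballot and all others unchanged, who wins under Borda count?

A

Borda totals with the altered ballot: A 52, B 25, C 24, D 19.
The switch changes the winner from C to A.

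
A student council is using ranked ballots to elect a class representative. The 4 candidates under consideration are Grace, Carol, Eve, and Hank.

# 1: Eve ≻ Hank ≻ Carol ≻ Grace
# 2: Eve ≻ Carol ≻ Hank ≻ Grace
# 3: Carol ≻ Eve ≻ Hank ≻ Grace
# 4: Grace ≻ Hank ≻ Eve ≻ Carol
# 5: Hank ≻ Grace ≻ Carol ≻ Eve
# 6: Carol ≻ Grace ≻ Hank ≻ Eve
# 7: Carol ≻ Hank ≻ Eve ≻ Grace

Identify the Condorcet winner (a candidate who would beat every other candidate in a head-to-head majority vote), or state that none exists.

Head-to-head results (7 voters total):
Grace vs Carol: Carol wins 5–2.
Grace vs Eve: Eve wins 4–3.
Grace vs Hank: Hank wins 5–2.
Carol vs Eve: Carol wins 4–3.
Carol vs Hank: Carol wins 4–3.
Eve vs Hank: Hank wins 4–3.
Carol beats each rival — Grace (5–2), Eve (4–3), Hank (4–3) — so Carol is the Condorcet winner.

Carol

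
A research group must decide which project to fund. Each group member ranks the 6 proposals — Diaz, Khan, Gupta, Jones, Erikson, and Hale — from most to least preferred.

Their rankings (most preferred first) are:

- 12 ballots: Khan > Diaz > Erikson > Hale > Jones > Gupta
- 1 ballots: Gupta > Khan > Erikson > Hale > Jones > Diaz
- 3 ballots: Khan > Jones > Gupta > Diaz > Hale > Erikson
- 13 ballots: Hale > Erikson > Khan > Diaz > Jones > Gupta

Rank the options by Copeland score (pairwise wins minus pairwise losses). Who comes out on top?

Khan

Pairwise results:
  Diaz vs Khan: Khan wins 29–0.
  Diaz vs Gupta: Diaz wins 25–4.
  Diaz vs Jones: Diaz wins 25–4.
  Diaz vs Erikson: Diaz wins 15–14.
  Diaz vs Hale: Diaz wins 15–14.
  Khan vs Gupta: Khan wins 28–1.
  Khan vs Jones: Khan wins 29–0.
  Khan vs Erikson: Khan wins 16–13.
  Khan vs Hale: Khan wins 16–13.
  Gupta vs Jones: Jones wins 28–1.
  Gupta vs Erikson: Erikson wins 25–4.
  Gupta vs Hale: Hale wins 25–4.
  Jones vs Erikson: Erikson wins 26–3.
  Jones vs Hale: Hale wins 26–3.
  Erikson vs Hale: Hale wins 16–13.
Copeland scores (wins − losses):
  Diaz: 4 − 1 = 3
  Khan: 5 − 0 = 5
  Gupta: 0 − 5 = -5
  Jones: 1 − 4 = -3
  Erikson: 2 − 3 = -1
  Hale: 3 − 2 = 1
Khan has the best Copeland score.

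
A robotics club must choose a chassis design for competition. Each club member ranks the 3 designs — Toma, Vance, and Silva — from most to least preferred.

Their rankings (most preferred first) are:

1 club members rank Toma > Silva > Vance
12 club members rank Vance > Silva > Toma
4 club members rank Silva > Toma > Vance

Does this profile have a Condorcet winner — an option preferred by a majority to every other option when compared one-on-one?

Head-to-head results (17 voters total):
Toma vs Vance: Vance wins 12–5.
Toma vs Silva: Silva wins 16–1.
Vance vs Silva: Vance wins 12–5.
Vance beats each rival — Toma (12–5), Silva (12–5) — so Vance is the Condorcet winner.

Yes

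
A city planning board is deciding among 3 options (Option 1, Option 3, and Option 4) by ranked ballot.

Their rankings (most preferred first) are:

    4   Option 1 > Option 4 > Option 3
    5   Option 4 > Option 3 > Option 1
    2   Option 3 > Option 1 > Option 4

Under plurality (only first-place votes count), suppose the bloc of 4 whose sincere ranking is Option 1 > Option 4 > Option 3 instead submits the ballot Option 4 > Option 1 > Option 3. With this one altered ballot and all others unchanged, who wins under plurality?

First-place totals with the altered ballot: Option 1 0, Option 3 2, Option 4 9.
The winner is unchanged: still Option 4.

Option 4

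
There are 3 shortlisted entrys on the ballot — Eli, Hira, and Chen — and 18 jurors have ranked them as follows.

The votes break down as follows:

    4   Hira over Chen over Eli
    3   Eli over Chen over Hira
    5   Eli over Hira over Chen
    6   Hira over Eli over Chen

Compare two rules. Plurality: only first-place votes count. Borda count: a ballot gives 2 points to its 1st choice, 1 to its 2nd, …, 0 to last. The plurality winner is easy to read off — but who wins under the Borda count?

Plurality first-place counts: Eli 8, Hira 10, Chen 0 → Hira.
Borda totals: Eli 22, Hira 25, Chen 7 → Hira.

Hira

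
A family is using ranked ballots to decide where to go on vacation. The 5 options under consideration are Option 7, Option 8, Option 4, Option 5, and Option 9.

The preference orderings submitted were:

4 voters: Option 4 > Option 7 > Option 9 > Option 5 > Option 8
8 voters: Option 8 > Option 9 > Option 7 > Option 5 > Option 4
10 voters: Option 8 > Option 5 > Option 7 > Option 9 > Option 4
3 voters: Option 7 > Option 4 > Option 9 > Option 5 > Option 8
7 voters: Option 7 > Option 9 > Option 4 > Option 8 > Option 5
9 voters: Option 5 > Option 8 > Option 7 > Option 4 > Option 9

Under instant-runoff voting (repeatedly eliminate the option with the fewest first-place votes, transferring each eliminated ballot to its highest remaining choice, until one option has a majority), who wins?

Option 8

Round 1: Option 8 18, Option 7 10, Option 5 9, Option 4 4, Option 9 0. Option 9 has the fewest and is eliminated.
Round 2: Option 8 18, Option 7 10, Option 5 9, Option 4 4. Option 4 has the fewest and is eliminated.
Round 3: Option 8 18, Option 7 14, Option 5 9. Option 5 has the fewest and is eliminated.
Round 4: Option 8 27, Option 7 14. Option 8 has a majority.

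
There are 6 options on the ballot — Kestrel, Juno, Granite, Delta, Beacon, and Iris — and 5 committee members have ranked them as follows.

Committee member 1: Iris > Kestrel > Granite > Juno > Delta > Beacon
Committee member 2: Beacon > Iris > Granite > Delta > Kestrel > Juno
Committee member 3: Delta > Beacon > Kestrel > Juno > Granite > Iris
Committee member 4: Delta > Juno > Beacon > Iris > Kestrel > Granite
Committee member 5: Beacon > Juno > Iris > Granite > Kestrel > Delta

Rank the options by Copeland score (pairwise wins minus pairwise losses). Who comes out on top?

Beacon

Pairwise results:
  Kestrel vs Juno: Kestrel wins 3–2.
  Kestrel vs Granite: Kestrel wins 3–2.
  Kestrel vs Delta: Delta wins 3–2.
  Kestrel vs Beacon: Beacon wins 4–1.
  Kestrel vs Iris: Iris wins 4–1.
  Juno vs Granite: Juno wins 3–2.
  Juno vs Delta: Delta wins 3–2.
  Juno vs Beacon: Beacon wins 3–2.
  Juno vs Iris: Juno wins 3–2.
  Granite vs Delta: Granite wins 3–2.
  Granite vs Beacon: Beacon wins 4–1.
  Granite vs Iris: Iris wins 4–1.
  Delta vs Beacon: Delta wins 3–2.
  Delta vs Iris: Iris wins 3–2.
  Beacon vs Iris: Beacon wins 4–1.
Copeland scores (wins − losses):
  Kestrel: 2 − 3 = -1
  Juno: 2 − 3 = -1
  Granite: 1 − 4 = -3
  Delta: 3 − 2 = 1
  Beacon: 4 − 1 = 3
  Iris: 3 − 2 = 1
Beacon has the best Copeland score.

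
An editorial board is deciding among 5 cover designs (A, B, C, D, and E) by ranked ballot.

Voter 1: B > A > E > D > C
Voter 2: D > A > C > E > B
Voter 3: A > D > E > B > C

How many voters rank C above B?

Ballots ranking C above B: 1.
Ballots ranking B above C: 2.
So 1 of 3 voters prefer C to B.

1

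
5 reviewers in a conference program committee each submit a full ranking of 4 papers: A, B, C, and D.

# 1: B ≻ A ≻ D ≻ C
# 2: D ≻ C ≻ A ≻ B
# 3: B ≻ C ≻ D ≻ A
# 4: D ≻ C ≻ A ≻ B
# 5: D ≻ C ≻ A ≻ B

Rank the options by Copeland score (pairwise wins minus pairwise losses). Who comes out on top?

D

Pairwise results:
  A vs B: A wins 3–2.
  A vs C: C wins 4–1.
  A vs D: D wins 4–1.
  B vs C: C wins 3–2.
  B vs D: D wins 3–2.
  C vs D: D wins 4–1.
Copeland scores (wins − losses):
  A: 1 − 2 = -1
  B: 0 − 3 = -3
  C: 2 − 1 = 1
  D: 3 − 0 = 3
D has the best Copeland score.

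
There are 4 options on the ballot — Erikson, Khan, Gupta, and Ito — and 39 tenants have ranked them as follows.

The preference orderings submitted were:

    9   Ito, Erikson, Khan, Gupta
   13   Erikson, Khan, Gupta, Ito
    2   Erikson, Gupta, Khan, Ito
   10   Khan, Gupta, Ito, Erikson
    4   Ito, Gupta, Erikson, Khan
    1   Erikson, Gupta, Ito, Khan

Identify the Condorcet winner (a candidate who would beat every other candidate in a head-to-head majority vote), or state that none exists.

No Condorcet winner

Head-to-head results (39 voters total):
Erikson vs Khan: Erikson wins 29–10.
Erikson vs Gupta: Erikson wins 25–14.
Erikson vs Ito: Ito wins 23–16.
Khan vs Gupta: Khan wins 32–7.
Khan vs Ito: Khan wins 25–14.
Gupta vs Ito: Gupta wins 26–13.
No candidate beats all others: Erikson beats Khan beats Ito beats Erikson, a majority cycle.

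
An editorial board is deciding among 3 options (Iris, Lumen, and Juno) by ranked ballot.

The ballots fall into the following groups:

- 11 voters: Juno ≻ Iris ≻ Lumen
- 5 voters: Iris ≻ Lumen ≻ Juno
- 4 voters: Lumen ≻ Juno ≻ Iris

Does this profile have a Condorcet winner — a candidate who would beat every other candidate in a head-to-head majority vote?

Head-to-head results (20 voters total):
Iris vs Lumen: Iris wins 16–4.
Iris vs Juno: Juno wins 15–5.
Lumen vs Juno: Juno wins 11–9.
Juno beats each rival — Iris (15–5), Lumen (11–9) — so Juno is the Condorcet winner.

Yes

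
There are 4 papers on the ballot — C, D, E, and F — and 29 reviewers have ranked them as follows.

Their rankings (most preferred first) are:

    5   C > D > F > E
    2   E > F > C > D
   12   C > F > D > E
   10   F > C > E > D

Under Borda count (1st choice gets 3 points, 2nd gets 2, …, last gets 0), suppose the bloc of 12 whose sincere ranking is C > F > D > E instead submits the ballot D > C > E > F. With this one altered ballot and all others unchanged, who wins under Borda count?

Borda totals with the altered ballot: C 61, D 46, E 28, F 39.
The winner is unchanged: still C.

C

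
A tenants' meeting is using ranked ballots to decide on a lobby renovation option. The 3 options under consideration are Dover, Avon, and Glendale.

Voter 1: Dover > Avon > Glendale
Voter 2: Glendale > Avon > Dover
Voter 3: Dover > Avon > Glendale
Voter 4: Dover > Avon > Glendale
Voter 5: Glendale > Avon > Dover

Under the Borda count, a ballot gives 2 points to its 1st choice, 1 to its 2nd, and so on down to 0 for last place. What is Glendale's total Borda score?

4

Borda scores:
  Dover: 2 + 0 + 2 + 2 + 0 = 6
  Avon: 1 + 1 + 1 + 1 + 1 = 5
  Glendale: 0 + 2 + 0 + 0 + 2 = 4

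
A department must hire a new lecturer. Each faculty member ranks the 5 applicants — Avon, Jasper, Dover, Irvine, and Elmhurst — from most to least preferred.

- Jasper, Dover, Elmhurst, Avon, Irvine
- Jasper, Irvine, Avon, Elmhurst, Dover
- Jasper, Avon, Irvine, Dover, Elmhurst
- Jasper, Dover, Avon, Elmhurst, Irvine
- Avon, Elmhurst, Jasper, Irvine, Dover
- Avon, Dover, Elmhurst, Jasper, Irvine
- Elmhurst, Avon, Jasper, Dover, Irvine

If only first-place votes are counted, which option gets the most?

Jasper

First-place vote totals:
  Avon: 2
  Jasper: 4
  Dover: 0
  Irvine: 0
  Elmhurst: 1
Jasper has the most first-place votes.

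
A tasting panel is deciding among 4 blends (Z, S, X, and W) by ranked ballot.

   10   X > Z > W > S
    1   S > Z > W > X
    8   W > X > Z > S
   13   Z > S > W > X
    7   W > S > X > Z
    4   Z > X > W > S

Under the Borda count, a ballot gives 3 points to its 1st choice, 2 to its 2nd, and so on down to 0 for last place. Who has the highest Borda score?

Z

Borda scores:
  Z: 10·2 + 2 + 8·1 + 13·3 + 7·0 + 4·3 = 81
  S: 10·0 + 3 + 8·0 + 13·2 + 7·2 + 4·0 = 43
  X: 10·3 + 0 + 8·2 + 13·0 + 7·1 + 4·2 = 61
  W: 10·1 + 1 + 8·3 + 13·1 + 7·3 + 4·1 = 73
Z has the highest total.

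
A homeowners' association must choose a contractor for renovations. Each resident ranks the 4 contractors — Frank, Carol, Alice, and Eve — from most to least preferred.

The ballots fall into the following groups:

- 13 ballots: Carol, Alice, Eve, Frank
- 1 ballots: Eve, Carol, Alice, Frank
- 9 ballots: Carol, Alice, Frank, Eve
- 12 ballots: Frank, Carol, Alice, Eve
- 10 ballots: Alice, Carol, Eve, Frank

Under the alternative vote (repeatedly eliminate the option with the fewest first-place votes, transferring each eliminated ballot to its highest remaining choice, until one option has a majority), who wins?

Round 1: Carol 22, Frank 12, Alice 10, Eve 1. Eve has the fewest and is eliminated.
Round 2: Carol 23, Frank 12, Alice 10. Carol has a majority.

Carol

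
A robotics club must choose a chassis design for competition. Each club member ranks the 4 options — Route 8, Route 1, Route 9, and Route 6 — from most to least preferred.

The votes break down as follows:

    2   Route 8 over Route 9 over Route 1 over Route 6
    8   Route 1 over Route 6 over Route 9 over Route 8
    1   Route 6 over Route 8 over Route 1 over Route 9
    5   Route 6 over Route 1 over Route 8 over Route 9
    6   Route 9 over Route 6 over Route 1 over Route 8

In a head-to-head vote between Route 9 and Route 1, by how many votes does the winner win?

Ballots ranking Route 9 above Route 1: 2+6 = 8.
Ballots ranking Route 1 above Route 9: 8+1+5 = 14.
Route 1 wins 14–8, a margin of 6.

6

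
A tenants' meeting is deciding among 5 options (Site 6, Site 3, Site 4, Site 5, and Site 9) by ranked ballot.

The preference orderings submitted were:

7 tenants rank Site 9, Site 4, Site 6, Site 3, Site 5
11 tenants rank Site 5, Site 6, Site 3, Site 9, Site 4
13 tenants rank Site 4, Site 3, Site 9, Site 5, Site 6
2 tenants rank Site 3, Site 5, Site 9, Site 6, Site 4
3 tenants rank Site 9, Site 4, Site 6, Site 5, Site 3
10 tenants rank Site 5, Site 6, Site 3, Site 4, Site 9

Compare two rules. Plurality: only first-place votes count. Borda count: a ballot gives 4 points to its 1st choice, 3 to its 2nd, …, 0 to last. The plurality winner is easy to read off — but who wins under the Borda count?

Plurality first-place counts: Site 6 0, Site 3 2, Site 4 13, Site 5 21, Site 9 10 → Site 5.
Borda totals: Site 6 85, Site 3 96, Site 4 92, Site 5 106, Site 9 81 → Site 5.

Site 5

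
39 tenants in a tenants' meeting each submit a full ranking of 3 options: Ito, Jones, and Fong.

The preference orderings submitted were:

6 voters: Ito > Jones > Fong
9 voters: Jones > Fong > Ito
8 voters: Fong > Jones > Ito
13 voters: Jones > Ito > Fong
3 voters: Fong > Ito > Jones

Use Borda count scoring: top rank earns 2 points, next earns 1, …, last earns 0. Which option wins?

Borda scores:
  Ito: 6·2 + 9·0 + 8·0 + 13·1 + 3·1 = 28
  Jones: 6·1 + 9·2 + 8·1 + 13·2 + 3·0 = 58
  Fong: 6·0 + 9·1 + 8·2 + 13·0 + 3·2 = 31
Jones has the highest total.

Jones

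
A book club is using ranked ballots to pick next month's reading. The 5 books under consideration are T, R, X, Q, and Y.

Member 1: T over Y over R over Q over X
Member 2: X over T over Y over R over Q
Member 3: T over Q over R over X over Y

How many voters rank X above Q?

Ballots ranking X above Q: 1.
Ballots ranking Q above X: 2.
So 1 of 3 voters prefer X to Q.

1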